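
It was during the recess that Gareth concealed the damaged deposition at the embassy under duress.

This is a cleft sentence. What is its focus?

during the recess

In an it-cleft "It was X that/who ...", the clefted constituent X is the focus; the that/who-clause expresses the presupposed open proposition.
Here the focus is "during the recess". The backgrounded (presupposed) material includes "Gareth", "the damaged deposition", "at the embassy" and "under duress".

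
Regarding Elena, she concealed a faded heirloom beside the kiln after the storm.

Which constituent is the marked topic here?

Elena

The construction explicitly marks "Elena" as what the sentence is about — the topic.
The remainder of the clause is the comment (what is said about the topic).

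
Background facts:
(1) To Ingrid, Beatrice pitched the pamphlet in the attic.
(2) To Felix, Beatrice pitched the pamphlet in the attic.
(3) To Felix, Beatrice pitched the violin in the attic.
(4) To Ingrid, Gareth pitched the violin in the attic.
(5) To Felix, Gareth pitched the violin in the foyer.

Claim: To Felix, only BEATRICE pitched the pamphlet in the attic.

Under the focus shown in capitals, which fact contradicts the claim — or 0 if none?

The capitals mark "Beatrice" as focus. So "only" rules out other agents, with the rest (the pamphlet as thing and Felix as recipient and in the attic as setting) as background.
No fact matches the pamphlet as thing and Felix as recipient and in the attic as setting with a different agent — every other fact differs on at least one backgrounded slot. So no fact refutes it.

0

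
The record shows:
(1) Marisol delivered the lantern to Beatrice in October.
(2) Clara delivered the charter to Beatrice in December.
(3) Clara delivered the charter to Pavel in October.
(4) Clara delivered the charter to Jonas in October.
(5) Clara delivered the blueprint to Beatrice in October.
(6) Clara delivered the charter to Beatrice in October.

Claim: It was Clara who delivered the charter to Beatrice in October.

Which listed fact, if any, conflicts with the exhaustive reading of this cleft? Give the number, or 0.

0

Focus of the cleft: "Clara" (the agent). Presupposed background: the charter as thing and Beatrice as recipient and in October as setting.
Exhaustivity: Clara is the only agent satisfying that background.
Every other fact differs from the presupposition on some backgrounded slot, so none challenges the exhaustivity.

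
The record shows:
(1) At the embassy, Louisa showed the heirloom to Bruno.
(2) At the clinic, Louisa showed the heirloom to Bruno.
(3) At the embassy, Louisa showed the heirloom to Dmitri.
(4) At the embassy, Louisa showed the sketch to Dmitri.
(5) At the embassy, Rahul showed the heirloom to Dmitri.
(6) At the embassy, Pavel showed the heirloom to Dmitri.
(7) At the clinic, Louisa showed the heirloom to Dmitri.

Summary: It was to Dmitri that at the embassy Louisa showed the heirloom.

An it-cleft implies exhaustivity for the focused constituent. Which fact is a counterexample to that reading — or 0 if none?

The cleft puts "Dmitri" in focus and presupposes the open proposition with same agent, thing, setting (Louisa / the heirloom / at the embassy).
The exhaustive reading says no other recipient fits that background.
Fact (1) shares the background but with recipient = Bruno; exhaustivity is violated.

1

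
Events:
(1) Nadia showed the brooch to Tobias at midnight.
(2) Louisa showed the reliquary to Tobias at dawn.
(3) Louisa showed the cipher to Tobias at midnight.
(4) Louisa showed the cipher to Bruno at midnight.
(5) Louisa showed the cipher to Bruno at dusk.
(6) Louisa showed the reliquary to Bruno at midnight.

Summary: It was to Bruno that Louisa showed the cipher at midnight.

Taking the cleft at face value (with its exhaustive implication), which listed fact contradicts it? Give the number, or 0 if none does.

3

Focus of the cleft: "Bruno" (the recipient). Presupposed background: same agent, thing, setting (Louisa / the cipher / at midnight).
Exhaustivity: Bruno is the only recipient satisfying that background.
Fact (3) shares the background but with recipient = Tobias; exhaustivity is violated.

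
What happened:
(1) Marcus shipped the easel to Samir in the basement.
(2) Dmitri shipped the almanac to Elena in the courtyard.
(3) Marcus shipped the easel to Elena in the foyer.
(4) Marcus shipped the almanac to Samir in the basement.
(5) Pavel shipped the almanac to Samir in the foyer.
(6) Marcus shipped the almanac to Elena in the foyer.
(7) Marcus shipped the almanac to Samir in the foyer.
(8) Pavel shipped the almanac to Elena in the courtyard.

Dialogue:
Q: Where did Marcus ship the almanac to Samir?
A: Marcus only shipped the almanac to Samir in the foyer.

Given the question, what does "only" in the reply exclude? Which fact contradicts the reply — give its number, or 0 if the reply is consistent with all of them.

Answering "Where did ...?" puts focus on the setting — here, "in the foyer".
So "only" ranges over settings; the rest (agent = Marcus, thing = the almanac, recipient = Samir) is presupposed.
Fact (4) keeps agent = Marcus, thing = the almanac, recipient = Samir but has setting = in the basement; that refutes the reply.
(Fact (6) would refute a reading with focus on the recipient — but that is not what the question asks.)

4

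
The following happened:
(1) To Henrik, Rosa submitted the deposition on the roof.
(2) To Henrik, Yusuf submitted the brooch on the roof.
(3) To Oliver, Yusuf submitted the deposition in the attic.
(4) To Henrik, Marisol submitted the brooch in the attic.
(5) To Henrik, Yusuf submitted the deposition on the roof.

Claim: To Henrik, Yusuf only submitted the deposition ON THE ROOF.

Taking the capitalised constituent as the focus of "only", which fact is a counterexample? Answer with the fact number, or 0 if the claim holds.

Focus (in capitals) is "on the roof" — the setting. "Only" excludes alternative settings while holding fixed Yusuf as agent and the deposition as thing and Henrik as recipient.
No fact matches Yusuf as agent and the deposition as thing and Henrik as recipient with a different setting — every other fact differs on at least one backgrounded slot. So no fact refutes it.

0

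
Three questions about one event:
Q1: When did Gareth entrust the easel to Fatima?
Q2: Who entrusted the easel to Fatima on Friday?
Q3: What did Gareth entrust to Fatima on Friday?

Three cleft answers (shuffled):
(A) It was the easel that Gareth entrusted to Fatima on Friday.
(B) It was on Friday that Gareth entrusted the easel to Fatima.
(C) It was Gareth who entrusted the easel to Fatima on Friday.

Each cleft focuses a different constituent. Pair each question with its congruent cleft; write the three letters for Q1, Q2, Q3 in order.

Q1 asks about the time; cleft (B) focuses "on Friday", which is the time — so Q1 → B.
Q2 asks about the subject (agent); cleft (C) focuses "Gareth", which is the subject (agent) — so Q2 → C.
Q3 asks about the direct object; cleft (A) focuses "the easel", which is the direct object — so Q3 → A.
Mapping: Q1→B, Q2→C, Q3→A.

BCA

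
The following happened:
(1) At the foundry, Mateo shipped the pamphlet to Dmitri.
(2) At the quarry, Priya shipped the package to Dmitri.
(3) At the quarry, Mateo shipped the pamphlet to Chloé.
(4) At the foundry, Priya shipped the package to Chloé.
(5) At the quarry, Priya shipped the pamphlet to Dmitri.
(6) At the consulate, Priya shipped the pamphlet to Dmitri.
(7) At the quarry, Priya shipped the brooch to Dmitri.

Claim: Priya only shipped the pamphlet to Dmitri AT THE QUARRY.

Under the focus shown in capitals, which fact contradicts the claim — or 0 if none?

6

The capitals mark "at the quarry" as focus. So "only" rules out other settings, with the rest (same agent, thing, recipient (Priya / the pamphlet / Dmitri)) as background.
Fact (6) matches on same agent, thing, recipient (Priya / the pamphlet / Dmitri), but has setting = at the consulate instead. That refutes the claim.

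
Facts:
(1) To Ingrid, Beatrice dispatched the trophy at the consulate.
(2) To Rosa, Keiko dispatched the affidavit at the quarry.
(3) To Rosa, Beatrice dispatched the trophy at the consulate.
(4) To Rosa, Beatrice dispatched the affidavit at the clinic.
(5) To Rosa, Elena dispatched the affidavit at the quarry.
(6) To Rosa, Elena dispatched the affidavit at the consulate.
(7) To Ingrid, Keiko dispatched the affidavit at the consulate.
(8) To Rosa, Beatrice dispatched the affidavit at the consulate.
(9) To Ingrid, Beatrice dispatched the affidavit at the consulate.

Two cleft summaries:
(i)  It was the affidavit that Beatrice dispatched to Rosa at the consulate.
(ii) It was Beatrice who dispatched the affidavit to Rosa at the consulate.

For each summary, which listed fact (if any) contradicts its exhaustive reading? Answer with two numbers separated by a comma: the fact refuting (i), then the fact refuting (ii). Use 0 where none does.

Summary (i) focuses "the affidavit" (the thing); background agent = Beatrice, recipient = Rosa, setting = at the consulate. Fact (3) matches that background with thing = the trophy — refutes (i).
Summary (ii) focuses "Beatrice" (the agent); background thing = the affidavit, recipient = Rosa, setting = at the consulate. Fact (6) matches that background with agent = Elena — refutes (ii).

3, 6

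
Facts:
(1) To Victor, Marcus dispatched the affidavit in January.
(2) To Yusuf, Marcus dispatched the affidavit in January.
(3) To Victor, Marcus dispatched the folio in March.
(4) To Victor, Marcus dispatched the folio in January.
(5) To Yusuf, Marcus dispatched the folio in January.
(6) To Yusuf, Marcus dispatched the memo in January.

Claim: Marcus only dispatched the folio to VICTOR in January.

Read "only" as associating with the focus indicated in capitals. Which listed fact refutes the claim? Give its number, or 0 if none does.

5

The capitals mark "Victor" as focus. So "only" rules out other recipients, with the rest (Marcus as agent and the folio as thing and in January as setting) as background.
Fact (5) shares the background but differs in recipient (Yusuf) — a counterexample.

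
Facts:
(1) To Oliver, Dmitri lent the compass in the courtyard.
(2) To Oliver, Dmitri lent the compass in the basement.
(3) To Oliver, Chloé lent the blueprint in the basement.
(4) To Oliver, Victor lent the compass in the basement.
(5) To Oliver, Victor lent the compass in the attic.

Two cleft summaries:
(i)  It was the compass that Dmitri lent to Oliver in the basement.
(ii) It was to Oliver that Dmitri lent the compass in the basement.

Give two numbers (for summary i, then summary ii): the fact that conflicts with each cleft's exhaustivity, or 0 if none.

Summary (i) focuses "the compass" (the thing); background same agent, recipient, setting (Dmitri / Oliver / in the basement). No fact matches that background with a different thing, so 0.
Summary (ii) focuses "Oliver" (the recipient); background same agent, thing, setting (Dmitri / the compass / in the basement). No fact matches that background with a different recipient, so 0.

0, 0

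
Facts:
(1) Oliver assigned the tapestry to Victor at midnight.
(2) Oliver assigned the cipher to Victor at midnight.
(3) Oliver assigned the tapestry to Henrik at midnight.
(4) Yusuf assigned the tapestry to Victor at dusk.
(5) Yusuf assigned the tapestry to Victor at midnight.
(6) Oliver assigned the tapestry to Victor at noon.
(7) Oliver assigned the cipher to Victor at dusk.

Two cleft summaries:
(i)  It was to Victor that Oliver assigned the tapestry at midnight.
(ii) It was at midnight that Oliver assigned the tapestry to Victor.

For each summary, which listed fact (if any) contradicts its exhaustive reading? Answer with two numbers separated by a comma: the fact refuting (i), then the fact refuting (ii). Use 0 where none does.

3, 6

(i): focus "Victor". Looking for same agent, thing, setting (Oliver / the tapestry / at midnight) with some other recipient — fact (3) has Henrik there. Refuted.
(ii): focus "at midnight". Looking for same agent, thing, recipient (Oliver / the tapestry / Victor) with some other setting — fact (6) has at noon there. Refuted.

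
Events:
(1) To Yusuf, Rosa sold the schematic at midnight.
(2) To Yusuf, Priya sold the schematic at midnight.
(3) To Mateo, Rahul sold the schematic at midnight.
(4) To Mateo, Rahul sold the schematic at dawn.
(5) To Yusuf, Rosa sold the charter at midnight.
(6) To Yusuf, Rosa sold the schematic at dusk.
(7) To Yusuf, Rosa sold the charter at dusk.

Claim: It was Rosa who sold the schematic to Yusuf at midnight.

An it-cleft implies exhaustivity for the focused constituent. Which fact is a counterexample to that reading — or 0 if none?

2

Focus of the cleft: "Rosa" (the agent). Presupposed background: same thing, recipient, setting (the schematic / Yusuf / at midnight).
Exhaustivity: Rosa is the only agent satisfying that background.
Fact (2) shares the background but with agent = Priya; exhaustivity is violated.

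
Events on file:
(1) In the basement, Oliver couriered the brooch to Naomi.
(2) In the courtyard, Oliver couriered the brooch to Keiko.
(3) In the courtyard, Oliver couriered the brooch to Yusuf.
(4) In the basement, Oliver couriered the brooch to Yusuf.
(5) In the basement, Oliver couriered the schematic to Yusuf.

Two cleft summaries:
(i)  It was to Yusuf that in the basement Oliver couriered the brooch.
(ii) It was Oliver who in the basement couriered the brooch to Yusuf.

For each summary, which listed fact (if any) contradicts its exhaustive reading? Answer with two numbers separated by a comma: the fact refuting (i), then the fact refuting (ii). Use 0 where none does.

1, 0

Summary (i) focuses "Yusuf" (the recipient); background agent = Oliver, thing = the brooch, setting = in the basement. Fact (1) matches that background with recipient = Naomi — refutes (i).
Summary (ii) focuses "Oliver" (the agent); background thing = the brooch, recipient = Yusuf, setting = in the basement. No fact matches that background with a different agent, so 0.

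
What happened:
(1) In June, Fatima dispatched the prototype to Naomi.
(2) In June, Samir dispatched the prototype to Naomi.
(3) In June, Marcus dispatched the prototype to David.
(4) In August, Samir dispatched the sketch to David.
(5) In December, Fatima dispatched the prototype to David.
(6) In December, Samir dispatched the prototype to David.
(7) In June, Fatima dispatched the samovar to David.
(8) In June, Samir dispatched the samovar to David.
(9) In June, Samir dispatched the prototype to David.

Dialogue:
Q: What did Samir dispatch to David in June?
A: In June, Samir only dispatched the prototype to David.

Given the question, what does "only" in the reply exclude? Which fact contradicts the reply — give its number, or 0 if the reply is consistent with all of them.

Answering "What did ...?" puts focus on the thing — here, "the prototype".
So "only" ranges over things; the rest (agent = Samir, recipient = David, setting = in June) is presupposed.
Fact (8) keeps agent = Samir, recipient = David, setting = in June but has thing = the samovar; that refutes the reply.
(Fact (6) would refute a reading with focus on the setting — but that is not what the question asks.)

8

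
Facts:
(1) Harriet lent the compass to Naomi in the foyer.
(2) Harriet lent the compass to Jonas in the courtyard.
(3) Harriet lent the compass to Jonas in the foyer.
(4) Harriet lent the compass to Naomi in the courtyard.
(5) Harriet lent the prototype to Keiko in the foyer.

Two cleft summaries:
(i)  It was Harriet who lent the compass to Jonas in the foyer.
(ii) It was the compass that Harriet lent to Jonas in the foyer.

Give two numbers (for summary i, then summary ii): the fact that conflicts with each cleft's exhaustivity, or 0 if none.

0, 0

(i): focus "Harriet". No fact shares the compass as thing and Jonas as recipient and in the foyer as setting with a different agent. 0.
(ii): focus "the compass". No fact shares Harriet as agent and Jonas as recipient and in the foyer as setting with a different thing. 0.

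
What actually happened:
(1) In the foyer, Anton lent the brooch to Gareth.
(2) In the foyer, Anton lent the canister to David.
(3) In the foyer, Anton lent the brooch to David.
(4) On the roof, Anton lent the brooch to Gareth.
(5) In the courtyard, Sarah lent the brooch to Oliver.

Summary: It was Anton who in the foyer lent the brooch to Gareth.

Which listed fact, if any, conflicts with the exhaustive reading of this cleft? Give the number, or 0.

0

The cleft puts "Anton" in focus and presupposes the open proposition with thing = the brooch, recipient = Gareth, setting = in the foyer.
Exhaustivity: Anton is the only agent satisfying that background.
Every other fact differs from the presupposition on some backgrounded slot, so none challenges the exhaustivity.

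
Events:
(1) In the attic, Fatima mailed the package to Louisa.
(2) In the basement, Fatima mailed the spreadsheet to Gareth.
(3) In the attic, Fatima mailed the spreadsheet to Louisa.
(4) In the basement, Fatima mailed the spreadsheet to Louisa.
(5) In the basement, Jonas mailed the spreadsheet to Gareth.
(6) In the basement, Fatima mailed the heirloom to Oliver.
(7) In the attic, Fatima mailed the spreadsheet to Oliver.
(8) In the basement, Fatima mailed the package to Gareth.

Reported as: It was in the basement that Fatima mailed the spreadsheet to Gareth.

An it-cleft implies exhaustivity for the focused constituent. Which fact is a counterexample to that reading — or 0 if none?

The cleft puts "in the basement" in focus and presupposes the open proposition with same agent, thing, recipient (Fatima / the spreadsheet / Gareth).
The exhaustive reading says no other setting fits that background.
No listed fact matches the background with a different setting. Exhaustivity holds.

0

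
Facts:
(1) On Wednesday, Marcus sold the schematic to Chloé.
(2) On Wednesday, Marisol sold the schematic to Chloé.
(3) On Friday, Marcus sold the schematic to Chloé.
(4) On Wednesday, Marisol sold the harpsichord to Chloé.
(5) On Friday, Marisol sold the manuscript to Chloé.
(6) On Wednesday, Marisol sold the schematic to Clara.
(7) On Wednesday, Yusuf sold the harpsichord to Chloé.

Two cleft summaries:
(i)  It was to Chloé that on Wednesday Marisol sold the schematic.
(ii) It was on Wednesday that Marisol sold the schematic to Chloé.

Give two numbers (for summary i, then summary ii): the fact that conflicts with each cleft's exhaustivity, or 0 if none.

Summary (i) focuses "Chloé" (the recipient); background same agent, thing, setting (Marisol / the schematic / on Wednesday). Fact (6) matches that background with recipient = Clara — refutes (i).
Summary (ii) focuses "on Wednesday" (the setting); background same agent, thing, recipient (Marisol / the schematic / Chloé). No fact matches that background with a different setting, so 0.

6, 0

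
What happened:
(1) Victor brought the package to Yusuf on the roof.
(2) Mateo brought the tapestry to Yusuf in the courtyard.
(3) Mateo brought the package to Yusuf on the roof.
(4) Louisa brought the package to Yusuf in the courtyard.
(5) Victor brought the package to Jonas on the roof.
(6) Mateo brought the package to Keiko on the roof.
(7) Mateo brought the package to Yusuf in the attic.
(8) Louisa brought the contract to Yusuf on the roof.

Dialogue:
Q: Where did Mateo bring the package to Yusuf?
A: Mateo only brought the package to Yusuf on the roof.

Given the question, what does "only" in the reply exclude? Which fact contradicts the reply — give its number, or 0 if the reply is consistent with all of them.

7

The question "Where did ...?" targets the setting, so in the reply the focus falls on "on the roof".
"Only" then excludes alternative settings while the background — same agent, thing, recipient (Mateo / the package / Yusuf) — is held fixed.
Fact (7) shares the background with a different setting (in the attic) — counterexample.
(Fact (6) would refute a reading with focus on the recipient — but that is not what the question asks.)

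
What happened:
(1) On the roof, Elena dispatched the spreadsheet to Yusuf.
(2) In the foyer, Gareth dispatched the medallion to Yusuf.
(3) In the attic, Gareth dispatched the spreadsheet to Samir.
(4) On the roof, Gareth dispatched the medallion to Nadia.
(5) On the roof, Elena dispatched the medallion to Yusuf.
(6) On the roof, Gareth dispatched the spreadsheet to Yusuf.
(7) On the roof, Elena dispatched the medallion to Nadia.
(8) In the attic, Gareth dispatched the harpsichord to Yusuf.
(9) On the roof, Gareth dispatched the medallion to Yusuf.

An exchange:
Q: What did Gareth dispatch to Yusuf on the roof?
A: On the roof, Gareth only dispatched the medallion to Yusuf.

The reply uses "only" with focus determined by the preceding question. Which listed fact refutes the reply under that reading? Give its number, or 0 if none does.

The question "What did ...?" targets the thing, so in the reply the focus falls on "the medallion".
So "only" ranges over things; the rest (same agent, recipient, setting (Gareth / Yusuf / on the roof)) is presupposed.
Fact (6) keeps same agent, recipient, setting (Gareth / Yusuf / on the roof) but has thing = the spreadsheet; that refutes the reply.
(Fact (4) would refute a reading with focus on the recipient — but that is not what the question asks.)

6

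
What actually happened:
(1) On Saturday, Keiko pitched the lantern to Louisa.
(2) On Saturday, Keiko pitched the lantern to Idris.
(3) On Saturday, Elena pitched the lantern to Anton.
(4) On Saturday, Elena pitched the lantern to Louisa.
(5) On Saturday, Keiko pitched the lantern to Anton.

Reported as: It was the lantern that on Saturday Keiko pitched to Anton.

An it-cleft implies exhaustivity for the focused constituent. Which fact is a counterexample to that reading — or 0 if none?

0

Focus of the cleft: "the lantern" (the thing). Presupposed background: same agent, recipient, setting (Keiko / Anton / on Saturday).
The exhaustive reading says no other thing fits that background.
Every other fact differs from the presupposition on some backgrounded slot, so none challenges the exhaustivity.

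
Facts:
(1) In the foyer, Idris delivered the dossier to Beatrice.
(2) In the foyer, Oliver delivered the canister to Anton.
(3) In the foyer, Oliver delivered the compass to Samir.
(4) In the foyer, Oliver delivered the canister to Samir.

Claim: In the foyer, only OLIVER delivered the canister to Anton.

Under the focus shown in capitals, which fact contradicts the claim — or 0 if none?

Focus (in capitals) is "Oliver" — the agent. "Only" excludes alternative agents while holding fixed the canister as thing and Anton as recipient and in the foyer as setting.
No fact matches the canister as thing and Anton as recipient and in the foyer as setting with a different agent — every other fact differs on at least one backgrounded slot. So no fact refutes it.

0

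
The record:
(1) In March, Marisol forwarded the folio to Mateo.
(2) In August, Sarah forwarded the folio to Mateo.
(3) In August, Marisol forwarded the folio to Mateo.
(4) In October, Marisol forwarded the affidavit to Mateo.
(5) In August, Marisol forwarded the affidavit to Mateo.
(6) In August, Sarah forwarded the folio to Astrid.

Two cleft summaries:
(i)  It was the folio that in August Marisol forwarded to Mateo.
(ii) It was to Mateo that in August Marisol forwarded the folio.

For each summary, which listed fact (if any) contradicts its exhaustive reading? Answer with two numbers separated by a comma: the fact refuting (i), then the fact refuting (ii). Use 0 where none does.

(i): focus "the folio". Looking for agent = Marisol, recipient = Mateo, setting = in August with some other thing — fact (5) has the affidavit there. Refuted.
(ii): focus "Mateo". No fact shares agent = Marisol, thing = the folio, setting = in August with a different recipient. 0.

5, 0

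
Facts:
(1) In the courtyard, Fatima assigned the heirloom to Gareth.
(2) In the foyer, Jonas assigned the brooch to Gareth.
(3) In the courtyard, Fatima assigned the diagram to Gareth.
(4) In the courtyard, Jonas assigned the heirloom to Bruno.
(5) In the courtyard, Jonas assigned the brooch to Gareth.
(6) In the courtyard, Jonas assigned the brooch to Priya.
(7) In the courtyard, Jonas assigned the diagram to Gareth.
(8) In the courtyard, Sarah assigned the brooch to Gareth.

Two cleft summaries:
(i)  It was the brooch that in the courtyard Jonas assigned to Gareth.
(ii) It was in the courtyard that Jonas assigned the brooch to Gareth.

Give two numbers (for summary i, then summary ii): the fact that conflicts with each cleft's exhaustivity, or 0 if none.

7, 2

Summary (i) focuses "the brooch" (the thing); background same agent, recipient, setting (Jonas / Gareth / in the courtyard). Fact (7) matches that background with thing = the diagram — refutes (i).
Summary (ii) focuses "in the courtyard" (the setting); background same agent, thing, recipient (Jonas / the brooch / Gareth). Fact (2) matches that background with setting = in the foyer — refutes (ii).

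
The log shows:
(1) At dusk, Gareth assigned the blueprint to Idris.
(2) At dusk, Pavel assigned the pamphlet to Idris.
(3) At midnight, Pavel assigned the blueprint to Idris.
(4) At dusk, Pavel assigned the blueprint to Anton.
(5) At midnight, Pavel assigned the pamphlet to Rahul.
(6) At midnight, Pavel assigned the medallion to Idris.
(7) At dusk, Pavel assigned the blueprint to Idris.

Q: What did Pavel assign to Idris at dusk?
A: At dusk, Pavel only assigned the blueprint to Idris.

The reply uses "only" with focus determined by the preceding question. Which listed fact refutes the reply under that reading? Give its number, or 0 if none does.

Answering "What did ...?" puts focus on the thing — here, "the blueprint".
"Only" then excludes alternative things while the background — agent = Pavel, recipient = Idris, setting = at dusk — is held fixed.
Fact (2) shares the background with a different thing (the pamphlet) — counterexample.
(Fact (4) would refute a reading with focus on the recipient — but that is not what the question asks.)

2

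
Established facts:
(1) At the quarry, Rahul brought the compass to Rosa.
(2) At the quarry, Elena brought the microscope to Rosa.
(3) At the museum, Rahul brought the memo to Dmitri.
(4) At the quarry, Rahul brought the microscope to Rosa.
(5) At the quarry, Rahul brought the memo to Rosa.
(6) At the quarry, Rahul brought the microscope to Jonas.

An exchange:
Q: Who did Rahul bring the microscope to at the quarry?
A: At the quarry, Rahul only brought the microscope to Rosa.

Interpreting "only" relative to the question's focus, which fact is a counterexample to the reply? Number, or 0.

6

The question "Who did ... to ...?" targets the recipient, so in the reply the focus falls on "Rosa".
So "only" ranges over recipients; the rest (Rahul as agent and the microscope as thing and at the quarry as setting) is presupposed.
Fact (6) keeps Rahul as agent and the microscope as thing and at the quarry as setting but has recipient = Jonas; that refutes the reply.
(Fact (1) would refute a reading with focus on the thing — but that is not what the question asks.)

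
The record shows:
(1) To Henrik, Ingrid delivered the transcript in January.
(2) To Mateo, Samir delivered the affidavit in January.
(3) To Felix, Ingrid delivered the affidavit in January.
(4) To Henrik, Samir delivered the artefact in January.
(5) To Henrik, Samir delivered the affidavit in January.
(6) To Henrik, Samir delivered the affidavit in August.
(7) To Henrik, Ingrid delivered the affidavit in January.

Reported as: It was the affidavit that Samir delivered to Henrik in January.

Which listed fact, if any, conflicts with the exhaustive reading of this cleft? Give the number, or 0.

Focus of the cleft: "the affidavit" (the thing). Presupposed background: Samir as agent and Henrik as recipient and in January as setting.
Exhaustivity: the affidavit is the only thing satisfying that background.
But fact (4) also has Samir as agent and Henrik as recipient and in January as setting, with thing = the artefact — so the exhaustive reading fails.

4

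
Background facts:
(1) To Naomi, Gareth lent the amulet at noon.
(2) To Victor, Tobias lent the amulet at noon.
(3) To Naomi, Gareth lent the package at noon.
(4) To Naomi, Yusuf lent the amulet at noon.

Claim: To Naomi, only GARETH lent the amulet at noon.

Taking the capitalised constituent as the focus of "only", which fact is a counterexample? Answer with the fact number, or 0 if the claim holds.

4

Focus (in capitals) is "Gareth" — the agent. "Only" excludes alternative agents while holding fixed thing = the amulet, recipient = Naomi, setting = at noon.
Fact (4) matches on thing = the amulet, recipient = Naomi, setting = at noon, but has agent = Yusuf instead. That refutes the claim.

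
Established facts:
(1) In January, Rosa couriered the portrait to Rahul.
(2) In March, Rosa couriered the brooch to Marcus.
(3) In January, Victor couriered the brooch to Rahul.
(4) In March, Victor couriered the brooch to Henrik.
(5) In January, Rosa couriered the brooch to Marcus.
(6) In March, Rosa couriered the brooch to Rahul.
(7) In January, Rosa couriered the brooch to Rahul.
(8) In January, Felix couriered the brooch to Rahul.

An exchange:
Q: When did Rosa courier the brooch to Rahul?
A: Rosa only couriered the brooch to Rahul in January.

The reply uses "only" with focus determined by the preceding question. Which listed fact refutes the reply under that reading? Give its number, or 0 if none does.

The question "When did ...?" targets the setting, so in the reply the focus falls on "in January".
"Only" then excludes alternative settings while the background — same agent, thing, recipient (Rosa / the brooch / Rahul) — is held fixed.
Fact (6) shares the background with a different setting (in March) — counterexample.
(Fact (1) would refute a reading with focus on the thing — but that is not what the question asks.)

6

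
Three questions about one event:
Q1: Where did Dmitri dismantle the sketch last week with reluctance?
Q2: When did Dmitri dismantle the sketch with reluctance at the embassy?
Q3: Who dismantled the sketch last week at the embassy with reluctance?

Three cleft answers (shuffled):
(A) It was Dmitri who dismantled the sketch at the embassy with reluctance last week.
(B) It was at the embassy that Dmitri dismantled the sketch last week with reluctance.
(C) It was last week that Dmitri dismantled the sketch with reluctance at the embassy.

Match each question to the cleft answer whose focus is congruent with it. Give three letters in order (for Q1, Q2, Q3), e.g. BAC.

Q1 asks about the location; cleft (B) focuses "at the embassy", which is the location — so Q1 → B.
Q2 asks about the time; cleft (C) focuses "last week", which is the time — so Q2 → C.
Q3 asks about the subject (agent); cleft (A) focuses "Dmitri", which is the subject (agent) — so Q3 → A.
Mapping: Q1→B, Q2→C, Q3→A.

BCA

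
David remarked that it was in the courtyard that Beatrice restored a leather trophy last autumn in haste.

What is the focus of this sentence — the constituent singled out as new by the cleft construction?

In an it-cleft "It was X that/who ...", the clefted constituent X is the focus; the that/who-clause expresses the presupposed open proposition.
Here the focus is "in the courtyard". The backgrounded (presupposed) material includes "Beatrice", "a leather trophy", "in haste" and "last autumn".

in the courtyard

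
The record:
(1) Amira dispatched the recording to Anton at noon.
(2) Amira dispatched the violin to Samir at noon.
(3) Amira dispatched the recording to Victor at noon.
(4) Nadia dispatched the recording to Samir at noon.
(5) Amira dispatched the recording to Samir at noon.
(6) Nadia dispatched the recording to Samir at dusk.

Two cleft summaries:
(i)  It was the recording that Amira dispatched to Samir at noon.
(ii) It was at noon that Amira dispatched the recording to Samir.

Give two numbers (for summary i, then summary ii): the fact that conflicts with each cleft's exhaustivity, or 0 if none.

2, 0

(i): focus "the recording". Looking for agent = Amira, recipient = Samir, setting = at noon with some other thing — fact (2) has the violin there. Refuted.
(ii): focus "at noon". No fact shares agent = Amira, thing = the recording, recipient = Samir with a different setting. 0.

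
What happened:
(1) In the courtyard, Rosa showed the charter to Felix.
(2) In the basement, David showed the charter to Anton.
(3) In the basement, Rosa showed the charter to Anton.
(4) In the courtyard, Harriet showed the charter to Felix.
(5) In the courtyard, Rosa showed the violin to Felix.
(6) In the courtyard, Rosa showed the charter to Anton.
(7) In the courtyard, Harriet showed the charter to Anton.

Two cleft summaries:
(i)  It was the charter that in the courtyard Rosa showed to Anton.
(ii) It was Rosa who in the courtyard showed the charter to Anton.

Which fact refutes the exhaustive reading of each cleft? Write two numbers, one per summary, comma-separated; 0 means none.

0, 7

(i): focus "the charter". No fact shares Rosa as agent and Anton as recipient and in the courtyard as setting with a different thing. 0.
(ii): focus "Rosa". Looking for the charter as thing and Anton as recipient and in the courtyard as setting with some other agent — fact (7) has Harriet there. Refuted.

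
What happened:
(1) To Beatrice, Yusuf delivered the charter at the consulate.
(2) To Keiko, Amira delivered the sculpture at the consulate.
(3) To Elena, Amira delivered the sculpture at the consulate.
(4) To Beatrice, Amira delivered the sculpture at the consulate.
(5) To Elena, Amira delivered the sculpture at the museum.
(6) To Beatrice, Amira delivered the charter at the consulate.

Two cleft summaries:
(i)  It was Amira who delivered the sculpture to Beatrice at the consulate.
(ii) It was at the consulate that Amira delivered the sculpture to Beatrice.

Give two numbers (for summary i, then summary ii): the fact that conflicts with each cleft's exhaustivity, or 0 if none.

(i): focus "Amira". No fact shares the sculpture as thing and Beatrice as recipient and at the consulate as setting with a different agent. 0.
(ii): focus "at the consulate". No fact shares Amira as agent and the sculpture as thing and Beatrice as recipient with a different setting. 0.

0, 0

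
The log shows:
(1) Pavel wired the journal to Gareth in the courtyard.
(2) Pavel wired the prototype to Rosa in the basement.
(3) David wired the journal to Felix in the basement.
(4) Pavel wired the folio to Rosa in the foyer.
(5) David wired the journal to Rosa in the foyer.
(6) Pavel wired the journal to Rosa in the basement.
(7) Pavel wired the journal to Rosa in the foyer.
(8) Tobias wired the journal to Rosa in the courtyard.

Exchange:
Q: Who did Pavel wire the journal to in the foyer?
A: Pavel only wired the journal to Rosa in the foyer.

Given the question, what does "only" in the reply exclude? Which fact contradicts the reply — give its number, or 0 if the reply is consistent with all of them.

0

Answering "Who did ... to ...?" puts focus on the recipient — here, "Rosa".
"Only" then excludes alternative recipients while the background — same agent, thing, setting (Pavel / the journal / in the foyer) — is held fixed.
No fact keeps same agent, thing, setting (Pavel / the journal / in the foyer) while changing the recipient; every other fact differs on something backgrounded. The reply stands.
(Fact (4) would refute a reading with focus on the thing — but that is not what the question asks.)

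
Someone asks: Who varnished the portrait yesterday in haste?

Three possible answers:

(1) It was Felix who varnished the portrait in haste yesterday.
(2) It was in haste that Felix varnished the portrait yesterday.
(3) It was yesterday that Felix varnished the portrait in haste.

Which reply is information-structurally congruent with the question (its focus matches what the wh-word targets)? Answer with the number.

The question word "who" targets the subject (agent).
Option (1) clefts "Felix" — that matches what the question asks about.
Option (2) clefts "in haste" — the manner, not what was asked.
Option (3) clefts "yesterday" — the time, not what was asked.
So the congruent reply is (1).

1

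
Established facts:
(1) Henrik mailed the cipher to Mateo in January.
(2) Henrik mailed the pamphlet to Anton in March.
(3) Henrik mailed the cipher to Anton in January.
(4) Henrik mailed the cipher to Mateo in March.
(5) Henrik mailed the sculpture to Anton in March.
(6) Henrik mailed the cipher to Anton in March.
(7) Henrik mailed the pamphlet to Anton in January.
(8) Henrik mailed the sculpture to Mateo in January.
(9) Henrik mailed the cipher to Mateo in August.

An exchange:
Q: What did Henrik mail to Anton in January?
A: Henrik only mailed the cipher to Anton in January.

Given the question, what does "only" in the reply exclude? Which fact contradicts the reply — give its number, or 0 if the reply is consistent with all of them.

Answering "What did ...?" puts focus on the thing — here, "the cipher".
"Only" then excludes alternative things while the background — same agent, recipient, setting (Henrik / Anton / in January) — is held fixed.
Fact (7) keeps same agent, recipient, setting (Henrik / Anton / in January) but has thing = the pamphlet; that refutes the reply.
(Fact (6) would refute a reading with focus on the setting — but that is not what the question asks.)

7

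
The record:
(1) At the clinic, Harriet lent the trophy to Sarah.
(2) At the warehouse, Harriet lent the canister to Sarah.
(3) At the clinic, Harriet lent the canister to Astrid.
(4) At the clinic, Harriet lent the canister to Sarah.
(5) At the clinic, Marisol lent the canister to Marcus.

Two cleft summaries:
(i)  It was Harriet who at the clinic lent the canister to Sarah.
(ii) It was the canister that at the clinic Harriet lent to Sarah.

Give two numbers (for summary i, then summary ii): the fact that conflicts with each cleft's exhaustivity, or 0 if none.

0, 1

(i): focus "Harriet". No fact shares same thing, recipient, setting (the canister / Sarah / at the clinic) with a different agent. 0.
(ii): focus "the canister". Looking for same agent, recipient, setting (Harriet / Sarah / at the clinic) with some other thing — fact (1) has the trophy there. Refuted.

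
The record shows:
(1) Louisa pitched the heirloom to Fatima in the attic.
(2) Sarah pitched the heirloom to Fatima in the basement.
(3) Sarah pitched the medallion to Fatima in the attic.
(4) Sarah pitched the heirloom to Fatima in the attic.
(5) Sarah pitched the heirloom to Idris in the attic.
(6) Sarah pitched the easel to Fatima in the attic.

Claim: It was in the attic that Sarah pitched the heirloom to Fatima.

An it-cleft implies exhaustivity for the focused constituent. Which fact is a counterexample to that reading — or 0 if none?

2

Focus of the cleft: "in the attic" (the setting). Presupposed background: same agent, thing, recipient (Sarah / the heirloom / Fatima).
The exhaustive reading says no other setting fits that background.
But fact (2) also has same agent, thing, recipient (Sarah / the heirloom / Fatima), with setting = in the basement — so the exhaustive reading fails.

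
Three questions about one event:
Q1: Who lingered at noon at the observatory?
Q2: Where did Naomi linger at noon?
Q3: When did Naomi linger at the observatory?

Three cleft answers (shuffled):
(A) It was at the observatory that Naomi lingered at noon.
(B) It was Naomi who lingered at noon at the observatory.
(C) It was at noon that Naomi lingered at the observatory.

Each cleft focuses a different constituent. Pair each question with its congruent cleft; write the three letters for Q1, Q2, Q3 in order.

BAC

Q1 asks about the subject (agent); cleft (B) focuses "Naomi", which is the subject (agent) — so Q1 → B.
Q2 asks about the location; cleft (A) focuses "at the observatory", which is the location — so Q2 → A.
Q3 asks about the time; cleft (C) focuses "at noon", which is the time — so Q3 → C.
Mapping: Q1→B, Q2→A, Q3→C.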